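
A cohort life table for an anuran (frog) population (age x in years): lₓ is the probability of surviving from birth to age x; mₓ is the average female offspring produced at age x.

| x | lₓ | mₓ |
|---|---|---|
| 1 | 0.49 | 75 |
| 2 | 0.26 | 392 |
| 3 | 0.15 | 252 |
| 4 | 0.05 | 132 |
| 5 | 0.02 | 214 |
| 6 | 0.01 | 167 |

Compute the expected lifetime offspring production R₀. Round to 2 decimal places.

189.02

R₀ = Σ lₓ mₓ:
  age 1: 0.49 × 75 = 36.7500
  age 2: 0.26 × 392 = 101.9200
  age 3: 0.15 × 252 = 37.8000
  age 4: 0.05 × 132 = 6.6000
  age 5: 0.02 × 214 = 4.2800
  age 6: 0.01 × 167 = 1.6700
R₀ = 36.7500 + 101.9200 + 37.8000 + 6.6000 + 4.2800 + 1.6700 = 189.0200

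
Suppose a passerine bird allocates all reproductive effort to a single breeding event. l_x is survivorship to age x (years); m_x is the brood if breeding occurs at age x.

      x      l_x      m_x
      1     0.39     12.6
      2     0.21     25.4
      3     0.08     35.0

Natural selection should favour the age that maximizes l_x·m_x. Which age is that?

2

Expected offspring if breeding at age x = l_x × m_x:
  age 1: 0.39 × 12.6 = 4.914
  age 2: 0.21 × 25.4 = 5.334
  age 3: 0.08 × 35.0 = 2.800
Maximum at age 2 (5.334).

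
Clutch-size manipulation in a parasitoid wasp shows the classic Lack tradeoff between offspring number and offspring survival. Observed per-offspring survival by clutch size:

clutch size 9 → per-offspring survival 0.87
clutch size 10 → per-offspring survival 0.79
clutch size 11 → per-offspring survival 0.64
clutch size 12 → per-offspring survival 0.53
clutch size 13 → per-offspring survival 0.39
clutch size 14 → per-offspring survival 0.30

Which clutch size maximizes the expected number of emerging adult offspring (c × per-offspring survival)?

10

Expected emerging adult offspring = c × s(c):
  c=9: 9 × 0.87 = 7.830
  c=10: 10 × 0.79 = 7.900
  c=11: 11 × 0.64 = 7.040
  c=12: 12 × 0.53 = 6.360
  c=13: 13 × 0.39 = 5.070
  c=14: 14 × 0.30 = 4.200
Maximum at c = 10 (7.900 emerging adult offspring).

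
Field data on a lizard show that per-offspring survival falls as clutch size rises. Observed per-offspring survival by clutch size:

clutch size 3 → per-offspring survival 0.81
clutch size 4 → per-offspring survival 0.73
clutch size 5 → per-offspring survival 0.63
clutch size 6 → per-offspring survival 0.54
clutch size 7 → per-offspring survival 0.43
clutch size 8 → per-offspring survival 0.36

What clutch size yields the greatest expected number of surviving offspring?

6

Expected surviving offspring = c × s(c):
  c=3: 3 × 0.81 = 2.430
  c=4: 4 × 0.73 = 2.920
  c=5: 5 × 0.63 = 3.150
  c=6: 6 × 0.54 = 3.240
  c=7: 7 × 0.43 = 3.010
  c=8: 8 × 0.36 = 2.880
Maximum at c = 6 (3.240 surviving offspring).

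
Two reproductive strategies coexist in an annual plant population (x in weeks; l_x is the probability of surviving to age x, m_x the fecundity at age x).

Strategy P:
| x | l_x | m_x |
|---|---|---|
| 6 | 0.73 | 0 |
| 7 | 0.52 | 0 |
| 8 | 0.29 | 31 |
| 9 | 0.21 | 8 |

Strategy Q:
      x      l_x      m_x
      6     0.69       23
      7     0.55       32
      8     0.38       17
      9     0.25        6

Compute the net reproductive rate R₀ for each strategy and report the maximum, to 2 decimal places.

41.43

Strategy P: R₀ = 0.73×0 + 0.52×0 + 0.29×31 + 0.21×8 = 10.6700
Strategy Q: R₀ = 0.69×23 + 0.55×32 + 0.38×17 + 0.25×6 = 41.4300
Highest R₀: strategy Q with 41.4300.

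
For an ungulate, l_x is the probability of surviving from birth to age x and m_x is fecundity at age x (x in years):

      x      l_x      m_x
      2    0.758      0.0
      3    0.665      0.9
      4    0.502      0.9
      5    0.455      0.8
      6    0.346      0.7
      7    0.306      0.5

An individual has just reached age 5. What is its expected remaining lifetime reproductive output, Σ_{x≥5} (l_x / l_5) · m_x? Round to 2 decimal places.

l_5 = 0.455. Conditional survival from age 5 to x is l_x / l_5.
  x=5: (0.455/0.455) × 0.8 = 0.8000
  x=6: (0.346/0.455) × 0.7 = 0.5323
  x=7: (0.306/0.455) × 0.5 = 0.3363
Sum = 0.8000 + 0.5323 + 0.3363 = 1.6686

1.67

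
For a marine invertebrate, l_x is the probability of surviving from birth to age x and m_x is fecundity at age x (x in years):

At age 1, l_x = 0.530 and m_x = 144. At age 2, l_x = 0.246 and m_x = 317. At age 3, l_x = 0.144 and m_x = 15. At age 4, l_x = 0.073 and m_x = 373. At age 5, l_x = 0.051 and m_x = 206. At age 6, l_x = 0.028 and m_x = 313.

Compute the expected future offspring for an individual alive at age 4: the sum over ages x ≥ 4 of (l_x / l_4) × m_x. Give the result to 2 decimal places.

636.97

l_4 = 0.073. Conditional survival from age 4 to x is l_x / l_4.
  x=4: (0.073/0.073) × 373 = 373.0000
  x=5: (0.051/0.073) × 206 = 143.9178
  x=6: (0.028/0.073) × 313 = 120.0548
Sum = 373.0000 + 143.9178 + 120.0548 = 636.9726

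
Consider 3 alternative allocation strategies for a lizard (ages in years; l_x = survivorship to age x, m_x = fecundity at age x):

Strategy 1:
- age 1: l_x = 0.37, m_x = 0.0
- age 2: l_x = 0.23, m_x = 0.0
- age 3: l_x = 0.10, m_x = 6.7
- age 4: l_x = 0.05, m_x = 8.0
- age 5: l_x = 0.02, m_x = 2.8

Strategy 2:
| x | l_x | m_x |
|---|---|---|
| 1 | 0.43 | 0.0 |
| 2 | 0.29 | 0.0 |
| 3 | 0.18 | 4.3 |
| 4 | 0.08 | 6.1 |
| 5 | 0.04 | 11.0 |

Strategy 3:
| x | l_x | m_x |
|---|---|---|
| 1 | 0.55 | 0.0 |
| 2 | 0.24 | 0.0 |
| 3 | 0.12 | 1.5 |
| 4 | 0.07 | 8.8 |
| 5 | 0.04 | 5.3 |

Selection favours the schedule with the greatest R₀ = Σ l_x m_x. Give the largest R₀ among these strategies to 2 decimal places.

Strategy 1: R₀ = 0.37×0.0 + 0.23×0.0 + 0.10×6.7 + 0.05×8.0 + 0.02×2.8 = 1.1260
Strategy 2: R₀ = 0.43×0.0 + 0.29×0.0 + 0.18×4.3 + 0.08×6.1 + 0.04×11.0 = 1.7020
Strategy 3: R₀ = 0.55×0.0 + 0.24×0.0 + 0.12×1.5 + 0.07×8.8 + 0.04×5.3 = 1.0080
Highest R₀: strategy 2 with 1.7020.

1.70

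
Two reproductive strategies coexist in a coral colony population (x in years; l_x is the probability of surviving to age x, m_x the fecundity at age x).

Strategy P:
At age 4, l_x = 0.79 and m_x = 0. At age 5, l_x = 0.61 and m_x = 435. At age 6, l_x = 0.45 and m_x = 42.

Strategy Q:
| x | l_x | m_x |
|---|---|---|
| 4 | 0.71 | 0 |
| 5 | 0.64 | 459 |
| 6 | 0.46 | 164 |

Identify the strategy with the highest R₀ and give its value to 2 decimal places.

Strategy P: R₀ = 0.79×0 + 0.61×435 + 0.45×42 = 284.2500
Strategy Q: R₀ = 0.71×0 + 0.64×459 + 0.46×164 = 369.2000
Highest R₀: strategy Q with 369.2000.

369.20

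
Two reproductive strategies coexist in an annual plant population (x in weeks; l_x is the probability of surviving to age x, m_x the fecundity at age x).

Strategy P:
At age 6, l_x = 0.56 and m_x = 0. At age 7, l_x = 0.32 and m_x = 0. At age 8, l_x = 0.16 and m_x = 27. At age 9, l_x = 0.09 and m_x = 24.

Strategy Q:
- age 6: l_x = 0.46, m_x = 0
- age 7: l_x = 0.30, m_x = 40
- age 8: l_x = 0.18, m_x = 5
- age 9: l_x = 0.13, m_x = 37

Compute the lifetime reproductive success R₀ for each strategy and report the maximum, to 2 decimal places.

17.71

Strategy P: R₀ = 0.56×0 + 0.32×0 + 0.16×27 + 0.09×24 = 6.4800
Strategy Q: R₀ = 0.46×0 + 0.30×40 + 0.18×5 + 0.13×37 = 17.7100
Highest R₀: strategy Q with 17.7100.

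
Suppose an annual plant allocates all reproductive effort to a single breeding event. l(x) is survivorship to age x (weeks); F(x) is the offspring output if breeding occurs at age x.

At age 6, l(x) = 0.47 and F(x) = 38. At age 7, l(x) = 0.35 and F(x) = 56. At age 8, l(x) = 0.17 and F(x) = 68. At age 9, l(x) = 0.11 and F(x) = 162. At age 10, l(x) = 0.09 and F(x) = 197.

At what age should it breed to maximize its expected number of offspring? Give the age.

Expected offspring if breeding at age x = l(x) × F(x):
  age 6: 0.47 × 38 = 17.860
  age 7: 0.35 × 56 = 19.600
  age 8: 0.17 × 68 = 11.560
  age 9: 0.11 × 162 = 17.820
  age 10: 0.09 × 197 = 17.730
Maximum at age 7 (19.600).

7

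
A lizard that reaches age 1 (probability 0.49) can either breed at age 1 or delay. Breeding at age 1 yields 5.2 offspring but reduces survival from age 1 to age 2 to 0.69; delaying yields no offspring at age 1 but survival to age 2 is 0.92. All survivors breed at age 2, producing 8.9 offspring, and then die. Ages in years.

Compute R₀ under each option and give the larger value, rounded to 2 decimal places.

breed at age 1: R₀ = 0.49 × (5.2 + 0.69 × 8.9) = 0.49 × 11.3410 = 5.5571
delay to age 2: R₀ = 0.49 × (0.92 × 8.9) = 0.49 × 8.1880 = 4.0121
Higher: breed at age 1 (5.5571).

5.56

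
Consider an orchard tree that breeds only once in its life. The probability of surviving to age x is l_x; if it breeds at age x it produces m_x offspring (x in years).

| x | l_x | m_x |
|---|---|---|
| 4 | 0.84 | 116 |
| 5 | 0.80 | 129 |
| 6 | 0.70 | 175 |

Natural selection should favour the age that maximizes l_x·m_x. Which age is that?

Expected offspring if breeding at age x = l_x × m_x:
  age 4: 0.84 × 116 = 97.440
  age 5: 0.80 × 129 = 103.200
  age 6: 0.70 × 175 = 122.500
Maximum at age 6 (122.500).

6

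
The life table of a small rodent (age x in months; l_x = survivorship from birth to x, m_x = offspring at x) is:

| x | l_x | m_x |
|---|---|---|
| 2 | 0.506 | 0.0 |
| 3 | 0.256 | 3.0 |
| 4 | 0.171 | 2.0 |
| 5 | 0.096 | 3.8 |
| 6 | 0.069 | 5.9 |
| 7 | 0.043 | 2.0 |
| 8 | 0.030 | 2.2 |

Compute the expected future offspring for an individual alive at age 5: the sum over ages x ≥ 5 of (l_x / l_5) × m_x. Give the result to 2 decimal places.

9.62

l_5 = 0.096. Conditional survival from age 5 to x is l_x / l_5.
  x=5: (0.096/0.096) × 3.8 = 3.8000
  x=6: (0.069/0.096) × 5.9 = 4.2406
  x=7: (0.043/0.096) × 2.0 = 0.8958
  x=8: (0.030/0.096) × 2.2 = 0.6875
Sum = 3.8000 + 4.2406 + 0.8958 + 0.6875 = 9.6240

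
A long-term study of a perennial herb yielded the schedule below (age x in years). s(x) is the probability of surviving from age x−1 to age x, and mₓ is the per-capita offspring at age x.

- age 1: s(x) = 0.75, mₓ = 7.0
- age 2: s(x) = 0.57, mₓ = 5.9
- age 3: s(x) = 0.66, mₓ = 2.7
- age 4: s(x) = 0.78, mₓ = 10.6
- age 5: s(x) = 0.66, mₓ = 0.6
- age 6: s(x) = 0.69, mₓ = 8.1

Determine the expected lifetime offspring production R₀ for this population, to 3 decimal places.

Survivorship from birth: l_x = s_1·s_2·…·s_x.
  l_1 = 0.75000
  l_2 = 0.42750
  l_3 = 0.28215
  l_4 = 0.22008
  l_5 = 0.14525
  l_6 = 0.10022
R₀ = Σ l_x mₓ:
  age 1: 0.75000 × 7.0 = 5.2500
  age 2: 0.42750 × 5.9 = 2.5223
  age 3: 0.28215 × 2.7 = 0.7618
  age 4: 0.22008 × 10.6 = 2.3328
  age 5: 0.14525 × 0.6 = 0.0871
  age 6: 0.10022 × 8.1 = 0.8118
R₀ = 5.2500 + 2.5223 + 0.7618 + 2.3328 + 0.0871 + 0.8118 = 11.7658

11.766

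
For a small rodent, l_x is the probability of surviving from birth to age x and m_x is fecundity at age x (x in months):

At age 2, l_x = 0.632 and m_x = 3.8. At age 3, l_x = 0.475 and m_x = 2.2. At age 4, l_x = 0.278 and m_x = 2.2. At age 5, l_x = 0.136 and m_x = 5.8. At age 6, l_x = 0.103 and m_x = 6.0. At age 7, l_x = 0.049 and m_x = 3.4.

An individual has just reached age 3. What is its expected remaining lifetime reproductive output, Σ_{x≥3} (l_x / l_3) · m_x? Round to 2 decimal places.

6.80

l_3 = 0.475. Conditional survival from age 3 to x is l_x / l_3.
  x=3: (0.475/0.475) × 2.2 = 2.2000
  x=4: (0.278/0.475) × 2.2 = 1.2876
  x=5: (0.136/0.475) × 5.8 = 1.6606
  x=6: (0.103/0.475) × 6.0 = 1.3011
  x=7: (0.049/0.475) × 3.4 = 0.3507
Sum = 2.2000 + 1.2876 + 1.6606 + 1.3011 + 0.3507 = 6.8000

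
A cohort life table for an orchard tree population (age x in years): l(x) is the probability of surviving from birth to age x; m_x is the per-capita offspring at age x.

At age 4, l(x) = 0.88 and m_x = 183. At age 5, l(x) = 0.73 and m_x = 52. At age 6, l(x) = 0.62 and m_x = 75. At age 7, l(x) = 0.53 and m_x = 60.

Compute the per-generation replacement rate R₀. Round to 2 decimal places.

277.30

R₀ = Σ l(x) m_x:
  age 4: 0.88 × 183 = 161.0400
  age 5: 0.73 × 52 = 37.9600
  age 6: 0.62 × 75 = 46.5000
  age 7: 0.53 × 60 = 31.8000
R₀ = 161.0400 + 37.9600 + 46.5000 + 31.8000 = 277.3000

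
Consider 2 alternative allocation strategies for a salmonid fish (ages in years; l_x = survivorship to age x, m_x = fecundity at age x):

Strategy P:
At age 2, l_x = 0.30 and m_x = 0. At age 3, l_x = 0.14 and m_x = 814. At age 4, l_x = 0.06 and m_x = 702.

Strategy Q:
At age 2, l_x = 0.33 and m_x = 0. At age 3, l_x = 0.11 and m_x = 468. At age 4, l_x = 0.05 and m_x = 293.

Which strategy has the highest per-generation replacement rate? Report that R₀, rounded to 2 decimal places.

156.08

Strategy P: R₀ = 0.30×0 + 0.14×814 + 0.06×702 = 156.0800
Strategy Q: R₀ = 0.33×0 + 0.11×468 + 0.05×293 = 66.1300
Highest R₀: strategy P with 156.0800.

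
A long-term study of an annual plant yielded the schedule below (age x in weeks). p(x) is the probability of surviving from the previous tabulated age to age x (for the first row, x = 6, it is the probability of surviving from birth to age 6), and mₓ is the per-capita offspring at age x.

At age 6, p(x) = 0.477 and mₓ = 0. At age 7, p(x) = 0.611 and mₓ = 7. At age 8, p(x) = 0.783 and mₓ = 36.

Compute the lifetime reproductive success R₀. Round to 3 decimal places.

Survivorship from birth: l_x = p_6·p_7·…·p_x.
  l_6 = 0.47700
  l_7 = 0.29145
  l_8 = 0.22820
R₀ = Σ l_x mₓ:
  age 6: 0.47700 × 0 = 0.0000
  age 7: 0.29145 × 7 = 2.0401
  age 8: 0.22820 × 36 = 8.2152
R₀ = 0.0000 + 2.0401 + 8.2152 = 10.2553

10.255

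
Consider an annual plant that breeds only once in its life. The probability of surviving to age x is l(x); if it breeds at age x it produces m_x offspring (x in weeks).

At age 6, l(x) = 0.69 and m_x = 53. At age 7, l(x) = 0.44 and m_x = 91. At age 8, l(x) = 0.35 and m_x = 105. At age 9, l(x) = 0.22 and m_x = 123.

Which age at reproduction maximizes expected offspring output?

7

Expected offspring if breeding at age x = l(x) × m_x:
  age 6: 0.69 × 53 = 36.570
  age 7: 0.44 × 91 = 40.040
  age 8: 0.35 × 105 = 36.750
  age 9: 0.22 × 123 = 27.060
Maximum at age 7 (40.040).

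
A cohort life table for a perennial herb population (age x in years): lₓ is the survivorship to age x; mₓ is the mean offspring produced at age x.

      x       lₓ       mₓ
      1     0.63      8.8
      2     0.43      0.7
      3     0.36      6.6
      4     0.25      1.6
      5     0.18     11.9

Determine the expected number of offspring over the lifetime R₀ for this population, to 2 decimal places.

R₀ = Σ lₓ mₓ:
  age 1: 0.63 × 8.8 = 5.5440
  age 2: 0.43 × 0.7 = 0.3010
  age 3: 0.36 × 6.6 = 2.3760
  age 4: 0.25 × 1.6 = 0.4000
  age 5: 0.18 × 11.9 = 2.1420
R₀ = 5.5440 + 0.3010 + 2.3760 + 0.4000 + 2.1420 = 10.7630

10.76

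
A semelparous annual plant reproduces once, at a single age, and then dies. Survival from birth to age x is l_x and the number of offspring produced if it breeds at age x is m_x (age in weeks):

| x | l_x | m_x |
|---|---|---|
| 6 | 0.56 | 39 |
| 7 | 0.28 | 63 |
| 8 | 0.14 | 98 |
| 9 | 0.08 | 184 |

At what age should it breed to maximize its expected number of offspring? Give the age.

Expected offspring if breeding at age x = l_x × m_x:
  age 6: 0.56 × 39 = 21.840
  age 7: 0.28 × 63 = 17.640
  age 8: 0.14 × 98 = 13.720
  age 9: 0.08 × 184 = 14.720
Maximum at age 6 (21.840).

6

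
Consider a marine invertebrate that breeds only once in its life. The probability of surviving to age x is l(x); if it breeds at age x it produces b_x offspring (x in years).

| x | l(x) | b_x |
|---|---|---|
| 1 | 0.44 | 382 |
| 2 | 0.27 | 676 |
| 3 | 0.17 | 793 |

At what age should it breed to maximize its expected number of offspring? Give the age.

Expected offspring if breeding at age x = l(x) × b_x:
  age 1: 0.44 × 382 = 168.080
  age 2: 0.27 × 676 = 182.520
  age 3: 0.17 × 793 = 134.810
Maximum at age 2 (182.520).

2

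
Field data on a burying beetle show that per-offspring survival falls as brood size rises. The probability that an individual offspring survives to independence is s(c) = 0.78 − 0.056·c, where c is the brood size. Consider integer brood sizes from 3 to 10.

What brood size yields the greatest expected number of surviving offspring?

Expected surviving offspring = c × s(c):
  c=3: 3 × 0.612 = 1.836
  c=4: 4 × 0.556 = 2.224
  c=5: 5 × 0.500 = 2.500
  c=6: 6 × 0.444 = 2.664
  c=7: 7 × 0.388 = 2.716
  c=8: 8 × 0.332 = 2.656
  c=9: 9 × 0.276 = 2.484
  c=10: 10 × 0.220 = 2.200
Maximum at c = 7 (2.716 surviving offspring).

7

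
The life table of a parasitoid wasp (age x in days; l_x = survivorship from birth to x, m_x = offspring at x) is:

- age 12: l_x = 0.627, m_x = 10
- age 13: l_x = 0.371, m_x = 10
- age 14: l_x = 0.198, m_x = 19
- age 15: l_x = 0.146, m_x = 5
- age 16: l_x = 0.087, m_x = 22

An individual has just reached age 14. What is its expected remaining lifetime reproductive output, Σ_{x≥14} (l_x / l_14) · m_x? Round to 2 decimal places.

l_14 = 0.198. Conditional survival from age 14 to x is l_x / l_14.
  x=14: (0.198/0.198) × 19 = 19.0000
  x=15: (0.146/0.198) × 5 = 3.6869
  x=16: (0.087/0.198) × 22 = 9.6667
Sum = 19.0000 + 3.6869 + 9.6667 = 32.3535

32.35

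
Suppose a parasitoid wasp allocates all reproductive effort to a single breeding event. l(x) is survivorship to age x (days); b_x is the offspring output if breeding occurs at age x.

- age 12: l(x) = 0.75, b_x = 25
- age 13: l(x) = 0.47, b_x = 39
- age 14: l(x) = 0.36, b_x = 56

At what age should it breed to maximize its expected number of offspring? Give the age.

Expected offspring if breeding at age x = l(x) × b_x:
  age 12: 0.75 × 25 = 18.750
  age 13: 0.47 × 39 = 18.330
  age 14: 0.36 × 56 = 20.160
Maximum at age 14 (20.160).

14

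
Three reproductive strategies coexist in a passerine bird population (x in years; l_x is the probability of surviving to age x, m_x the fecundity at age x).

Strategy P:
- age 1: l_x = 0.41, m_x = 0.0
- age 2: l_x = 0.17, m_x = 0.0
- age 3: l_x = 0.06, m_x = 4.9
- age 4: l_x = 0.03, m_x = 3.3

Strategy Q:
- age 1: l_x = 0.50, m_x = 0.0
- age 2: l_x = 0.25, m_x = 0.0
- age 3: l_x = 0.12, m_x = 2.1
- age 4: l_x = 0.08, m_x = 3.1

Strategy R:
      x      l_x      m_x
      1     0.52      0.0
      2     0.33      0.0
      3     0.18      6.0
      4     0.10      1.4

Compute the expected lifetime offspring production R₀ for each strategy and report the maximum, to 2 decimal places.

Strategy P: R₀ = 0.41×0.0 + 0.17×0.0 + 0.06×4.9 + 0.03×3.3 = 0.3930
Strategy Q: R₀ = 0.50×0.0 + 0.25×0.0 + 0.12×2.1 + 0.08×3.1 = 0.5000
Strategy R: R₀ = 0.52×0.0 + 0.33×0.0 + 0.18×6.0 + 0.10×1.4 = 1.2200
Highest R₀: strategy R with 1.2200.

1.22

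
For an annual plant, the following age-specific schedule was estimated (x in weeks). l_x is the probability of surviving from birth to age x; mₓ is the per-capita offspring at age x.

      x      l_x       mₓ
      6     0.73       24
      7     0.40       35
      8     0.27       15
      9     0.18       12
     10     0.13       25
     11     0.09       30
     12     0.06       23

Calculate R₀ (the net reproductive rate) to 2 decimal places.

R₀ = Σ l_x mₓ:
  age 6: 0.73 × 24 = 17.5200
  age 7: 0.40 × 35 = 14.0000
  age 8: 0.27 × 15 = 4.0500
  age 9: 0.18 × 12 = 2.1600
  age 10: 0.13 × 25 = 3.2500
  age 11: 0.09 × 30 = 2.7000
  age 12: 0.06 × 23 = 1.3800
R₀ = 17.5200 + 14.0000 + 4.0500 + 2.1600 + 3.2500 + 2.7000 + 1.3800 = 45.0600

45.06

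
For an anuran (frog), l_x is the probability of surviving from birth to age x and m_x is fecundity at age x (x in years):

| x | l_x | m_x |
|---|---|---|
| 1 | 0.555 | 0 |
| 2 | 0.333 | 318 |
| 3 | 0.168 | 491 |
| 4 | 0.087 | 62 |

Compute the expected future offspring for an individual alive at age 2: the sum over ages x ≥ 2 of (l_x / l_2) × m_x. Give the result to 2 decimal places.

581.91

l_2 = 0.333. Conditional survival from age 2 to x is l_x / l_2.
  x=2: (0.333/0.333) × 318 = 318.0000
  x=3: (0.168/0.333) × 491 = 247.7117
  x=4: (0.087/0.333) × 62 = 16.1982
Sum = 318.0000 + 247.7117 + 16.1982 = 581.9099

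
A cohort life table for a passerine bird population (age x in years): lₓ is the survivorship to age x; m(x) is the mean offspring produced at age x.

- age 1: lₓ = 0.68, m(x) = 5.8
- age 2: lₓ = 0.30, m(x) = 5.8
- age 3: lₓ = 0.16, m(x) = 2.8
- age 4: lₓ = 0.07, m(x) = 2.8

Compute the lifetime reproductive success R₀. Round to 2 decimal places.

6.33

R₀ = Σ lₓ m(x):
  age 1: 0.68 × 5.8 = 3.9440
  age 2: 0.30 × 5.8 = 1.7400
  age 3: 0.16 × 2.8 = 0.4480
  age 4: 0.07 × 2.8 = 0.1960
R₀ = 3.9440 + 1.7400 + 0.4480 + 0.1960 = 6.3280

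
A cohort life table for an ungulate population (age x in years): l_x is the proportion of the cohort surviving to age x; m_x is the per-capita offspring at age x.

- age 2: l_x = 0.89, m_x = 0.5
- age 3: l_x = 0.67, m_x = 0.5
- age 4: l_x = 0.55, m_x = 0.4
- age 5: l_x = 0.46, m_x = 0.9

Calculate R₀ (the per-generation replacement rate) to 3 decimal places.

R₀ = Σ l_x m_x:
  age 2: 0.89 × 0.5 = 0.4450
  age 3: 0.67 × 0.5 = 0.3350
  age 4: 0.55 × 0.4 = 0.2200
  age 5: 0.46 × 0.9 = 0.4140
R₀ = 0.4450 + 0.3350 + 0.2200 + 0.4140 = 1.4140

1.414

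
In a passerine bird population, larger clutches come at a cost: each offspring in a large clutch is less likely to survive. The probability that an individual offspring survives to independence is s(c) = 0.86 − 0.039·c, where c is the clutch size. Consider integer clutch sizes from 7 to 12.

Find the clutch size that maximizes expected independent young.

Expected independent young = c × s(c):
  c=7: 7 × 0.587 = 4.109
  c=8: 8 × 0.548 = 4.384
  c=9: 9 × 0.509 = 4.581
  c=10: 10 × 0.470 = 4.700
  c=11: 11 × 0.431 = 4.741
  c=12: 12 × 0.392 = 4.704
Maximum at c = 11 (4.741 independent young).

11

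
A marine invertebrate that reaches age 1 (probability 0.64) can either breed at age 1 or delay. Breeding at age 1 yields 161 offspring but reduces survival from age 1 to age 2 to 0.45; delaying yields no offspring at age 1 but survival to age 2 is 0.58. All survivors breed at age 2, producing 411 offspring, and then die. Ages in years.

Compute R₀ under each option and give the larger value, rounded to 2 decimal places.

221.41

breed at age 1: R₀ = 0.64 × (161 + 0.45 × 411) = 0.64 × 345.9500 = 221.4080
delay to age 2: R₀ = 0.64 × (0.58 × 411) = 0.64 × 238.3800 = 152.5632
Higher: breed at age 1 (221.4080).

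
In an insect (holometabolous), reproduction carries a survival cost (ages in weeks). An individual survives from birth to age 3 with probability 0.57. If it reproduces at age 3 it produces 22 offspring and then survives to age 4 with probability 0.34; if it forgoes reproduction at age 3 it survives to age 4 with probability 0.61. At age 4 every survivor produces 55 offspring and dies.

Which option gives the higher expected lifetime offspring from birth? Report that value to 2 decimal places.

breed at age 3: R₀ = 0.57 × (22 + 0.34 × 55) = 0.57 × 40.7000 = 23.1990
delay to age 4: R₀ = 0.57 × (0.61 × 55) = 0.57 × 33.5500 = 19.1235
Higher: breed at age 3 (23.1990).

23.20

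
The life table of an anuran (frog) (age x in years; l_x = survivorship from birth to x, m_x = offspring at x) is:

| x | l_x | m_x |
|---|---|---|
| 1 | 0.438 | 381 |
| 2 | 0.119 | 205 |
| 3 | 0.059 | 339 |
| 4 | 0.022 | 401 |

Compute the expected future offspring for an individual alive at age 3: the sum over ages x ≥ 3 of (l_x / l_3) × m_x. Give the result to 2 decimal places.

488.53

l_3 = 0.059. Conditional survival from age 3 to x is l_x / l_3.
  x=3: (0.059/0.059) × 339 = 339.0000
  x=4: (0.022/0.059) × 401 = 149.5254
Sum = 339.0000 + 149.5254 = 488.5254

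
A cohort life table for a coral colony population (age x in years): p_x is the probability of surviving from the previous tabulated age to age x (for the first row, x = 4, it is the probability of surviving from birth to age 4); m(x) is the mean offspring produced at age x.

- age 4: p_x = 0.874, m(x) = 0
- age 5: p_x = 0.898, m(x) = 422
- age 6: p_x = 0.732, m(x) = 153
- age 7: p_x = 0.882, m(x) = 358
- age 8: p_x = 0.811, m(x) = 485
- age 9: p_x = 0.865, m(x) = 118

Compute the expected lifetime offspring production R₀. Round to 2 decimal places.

841.77

Survivorship from birth: l_x = p_4·p_5·…·p_x.
  l_4 = 0.87400
  l_5 = 0.78485
  l_6 = 0.57451
  l_7 = 0.50672
  l_8 = 0.41095
  l_9 = 0.35547
R₀ = Σ l_x m(x):
  age 4: 0.87400 × 0 = 0.0000
  age 5: 0.78485 × 422 = 331.2067
  age 6: 0.57451 × 153 = 87.9000
  age 7: 0.50672 × 358 = 181.4058
  age 8: 0.41095 × 485 = 199.3107
  age 9: 0.35547 × 118 = 41.9455
R₀ = 0.0000 + 331.2067 + 87.9000 + 181.4058 + 199.3107 + 41.9455 = 841.7687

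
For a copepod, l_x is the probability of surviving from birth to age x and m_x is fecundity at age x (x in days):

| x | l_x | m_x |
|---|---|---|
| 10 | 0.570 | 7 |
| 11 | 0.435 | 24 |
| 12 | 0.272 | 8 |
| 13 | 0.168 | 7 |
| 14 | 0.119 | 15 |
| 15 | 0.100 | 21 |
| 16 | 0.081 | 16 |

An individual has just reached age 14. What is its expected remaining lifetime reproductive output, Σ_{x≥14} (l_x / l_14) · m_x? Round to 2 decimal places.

43.54

l_14 = 0.119. Conditional survival from age 14 to x is l_x / l_14.
  x=14: (0.119/0.119) × 15 = 15.0000
  x=15: (0.100/0.119) × 21 = 17.6471
  x=16: (0.081/0.119) × 16 = 10.8908
Sum = 15.0000 + 17.6471 + 10.8908 = 43.5378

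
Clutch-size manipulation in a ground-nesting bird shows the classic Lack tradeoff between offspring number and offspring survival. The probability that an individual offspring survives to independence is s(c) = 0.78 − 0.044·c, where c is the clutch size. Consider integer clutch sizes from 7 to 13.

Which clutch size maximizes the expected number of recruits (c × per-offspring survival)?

9

Expected recruits = c × s(c):
  c=7: 7 × 0.472 = 3.304
  c=8: 8 × 0.428 = 3.424
  c=9: 9 × 0.384 = 3.456
  c=10: 10 × 0.340 = 3.400
  c=11: 11 × 0.296 = 3.256
  c=12: 12 × 0.252 = 3.024
  c=13: 13 × 0.208 = 2.704
Maximum at c = 9 (3.456 recruits).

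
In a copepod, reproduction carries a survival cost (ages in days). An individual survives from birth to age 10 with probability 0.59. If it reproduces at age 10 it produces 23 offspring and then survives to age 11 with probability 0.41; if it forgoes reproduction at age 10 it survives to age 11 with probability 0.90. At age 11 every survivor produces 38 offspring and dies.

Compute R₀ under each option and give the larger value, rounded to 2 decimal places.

breed at age 10: R₀ = 0.59 × (23 + 0.41 × 38) = 0.59 × 38.5800 = 22.7622
delay to age 11: R₀ = 0.59 × (0.90 × 38) = 0.59 × 34.2000 = 20.1780
Higher: breed at age 10 (22.7622).

22.76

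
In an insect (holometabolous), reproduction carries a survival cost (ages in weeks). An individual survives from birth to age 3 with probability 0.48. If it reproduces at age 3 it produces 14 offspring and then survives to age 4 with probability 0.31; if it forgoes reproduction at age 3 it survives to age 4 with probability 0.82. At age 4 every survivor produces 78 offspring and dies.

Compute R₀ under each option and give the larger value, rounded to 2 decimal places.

30.70

breed at age 3: R₀ = 0.48 × (14 + 0.31 × 78) = 0.48 × 38.1800 = 18.3264
delay to age 4: R₀ = 0.48 × (0.82 × 78) = 0.48 × 63.9600 = 30.7008
Higher: delay to age 4 (30.7008).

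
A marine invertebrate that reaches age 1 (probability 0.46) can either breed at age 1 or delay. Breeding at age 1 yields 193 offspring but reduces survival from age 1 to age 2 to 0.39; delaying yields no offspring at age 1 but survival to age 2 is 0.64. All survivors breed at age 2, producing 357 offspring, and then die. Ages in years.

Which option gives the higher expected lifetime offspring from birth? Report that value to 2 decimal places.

152.83

breed at age 1: R₀ = 0.46 × (193 + 0.39 × 357) = 0.46 × 332.2300 = 152.8258
delay to age 2: R₀ = 0.46 × (0.64 × 357) = 0.46 × 228.4800 = 105.1008
Higher: breed at age 1 (152.8258).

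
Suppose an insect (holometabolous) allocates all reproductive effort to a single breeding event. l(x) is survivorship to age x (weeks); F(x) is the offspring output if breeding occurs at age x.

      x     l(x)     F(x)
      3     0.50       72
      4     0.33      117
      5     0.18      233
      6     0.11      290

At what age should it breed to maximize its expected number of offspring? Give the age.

Expected offspring if breeding at age x = l(x) × F(x):
  age 3: 0.50 × 72 = 36.000
  age 4: 0.33 × 117 = 38.610
  age 5: 0.18 × 233 = 41.940
  age 6: 0.11 × 290 = 31.900
Maximum at age 5 (41.940).

5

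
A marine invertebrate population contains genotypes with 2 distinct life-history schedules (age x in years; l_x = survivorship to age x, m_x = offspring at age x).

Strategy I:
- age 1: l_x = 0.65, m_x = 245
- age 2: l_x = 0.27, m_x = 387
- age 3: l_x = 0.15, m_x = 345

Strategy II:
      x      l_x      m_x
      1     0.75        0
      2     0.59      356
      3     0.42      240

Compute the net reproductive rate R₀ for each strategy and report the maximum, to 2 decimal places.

315.49

Strategy I: R₀ = 0.65×245 + 0.27×387 + 0.15×345 = 315.4900
Strategy II: R₀ = 0.75×0 + 0.59×356 + 0.42×240 = 310.8400
Highest R₀: strategy I with 315.4900.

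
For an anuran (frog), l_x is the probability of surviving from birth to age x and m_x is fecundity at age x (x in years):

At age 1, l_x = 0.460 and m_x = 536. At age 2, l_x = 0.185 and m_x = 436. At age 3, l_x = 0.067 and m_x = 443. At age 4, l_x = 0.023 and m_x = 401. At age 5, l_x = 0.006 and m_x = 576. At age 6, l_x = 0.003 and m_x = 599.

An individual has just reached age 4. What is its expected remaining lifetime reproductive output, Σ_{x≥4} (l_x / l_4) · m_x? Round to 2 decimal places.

l_4 = 0.023. Conditional survival from age 4 to x is l_x / l_4.
  x=4: (0.023/0.023) × 401 = 401.0000
  x=5: (0.006/0.023) × 576 = 150.2609
  x=6: (0.003/0.023) × 599 = 78.1304
Sum = 401.0000 + 150.2609 + 78.1304 = 629.3913

629.39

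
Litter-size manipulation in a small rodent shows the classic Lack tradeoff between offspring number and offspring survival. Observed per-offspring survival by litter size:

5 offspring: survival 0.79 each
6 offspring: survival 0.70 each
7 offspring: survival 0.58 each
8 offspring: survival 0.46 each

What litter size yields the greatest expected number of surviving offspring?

Expected surviving offspring = c × s(c):
  c=5: 5 × 0.79 = 3.950
  c=6: 6 × 0.70 = 4.200
  c=7: 7 × 0.58 = 4.060
  c=8: 8 × 0.46 = 3.680
Maximum at c = 6 (4.200 surviving offspring).

6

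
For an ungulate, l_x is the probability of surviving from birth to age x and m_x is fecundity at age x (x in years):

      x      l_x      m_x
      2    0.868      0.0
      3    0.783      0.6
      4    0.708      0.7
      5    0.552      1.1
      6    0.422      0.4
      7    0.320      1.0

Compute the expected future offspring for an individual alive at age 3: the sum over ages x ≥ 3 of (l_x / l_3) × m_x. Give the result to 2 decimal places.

l_3 = 0.783. Conditional survival from age 3 to x is l_x / l_3.
  x=3: (0.783/0.783) × 0.6 = 0.6000
  x=4: (0.708/0.783) × 0.7 = 0.6330
  x=5: (0.552/0.783) × 1.1 = 0.7755
  x=6: (0.422/0.783) × 0.4 = 0.2156
  x=7: (0.320/0.783) × 1.0 = 0.4087
Sum = 0.6000 + 0.6330 + 0.7755 + 0.2156 + 0.4087 = 2.6327

2.63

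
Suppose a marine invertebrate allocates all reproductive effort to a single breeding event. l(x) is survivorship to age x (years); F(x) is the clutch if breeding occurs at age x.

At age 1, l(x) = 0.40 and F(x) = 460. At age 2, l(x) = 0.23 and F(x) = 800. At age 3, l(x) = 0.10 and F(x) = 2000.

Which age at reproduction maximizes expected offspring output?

Expected offspring if breeding at age x = l(x) × F(x):
  age 1: 0.40 × 460 = 184.000
  age 2: 0.23 × 800 = 184.000
  age 3: 0.10 × 2000 = 200.000
Maximum at age 3 (200.000).

3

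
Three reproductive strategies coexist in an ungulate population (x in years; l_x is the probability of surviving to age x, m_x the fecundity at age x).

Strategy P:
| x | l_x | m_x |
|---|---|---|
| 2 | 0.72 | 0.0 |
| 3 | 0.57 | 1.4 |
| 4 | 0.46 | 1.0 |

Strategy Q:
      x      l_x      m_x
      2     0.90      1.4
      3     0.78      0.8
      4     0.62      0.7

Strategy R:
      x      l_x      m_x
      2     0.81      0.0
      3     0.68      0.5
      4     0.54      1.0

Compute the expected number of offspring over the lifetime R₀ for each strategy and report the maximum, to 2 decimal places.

2.32

Strategy P: R₀ = 0.72×0.0 + 0.57×1.4 + 0.46×1.0 = 1.2580
Strategy Q: R₀ = 0.90×1.4 + 0.78×0.8 + 0.62×0.7 = 2.3180
Strategy R: R₀ = 0.81×0.0 + 0.68×0.5 + 0.54×1.0 = 0.8800
Highest R₀: strategy Q with 2.3180.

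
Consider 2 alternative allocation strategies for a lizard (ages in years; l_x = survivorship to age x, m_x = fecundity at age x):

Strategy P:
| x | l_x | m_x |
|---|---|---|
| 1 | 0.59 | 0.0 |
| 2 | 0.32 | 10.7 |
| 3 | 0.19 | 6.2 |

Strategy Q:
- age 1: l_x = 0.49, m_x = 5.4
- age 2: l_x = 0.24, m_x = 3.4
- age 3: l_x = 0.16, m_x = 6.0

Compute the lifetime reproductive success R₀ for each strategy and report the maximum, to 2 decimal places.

Strategy P: R₀ = 0.59×0.0 + 0.32×10.7 + 0.19×6.2 = 4.6020
Strategy Q: R₀ = 0.49×5.4 + 0.24×3.4 + 0.16×6.0 = 4.4220
Highest R₀: strategy P with 4.6020.

4.60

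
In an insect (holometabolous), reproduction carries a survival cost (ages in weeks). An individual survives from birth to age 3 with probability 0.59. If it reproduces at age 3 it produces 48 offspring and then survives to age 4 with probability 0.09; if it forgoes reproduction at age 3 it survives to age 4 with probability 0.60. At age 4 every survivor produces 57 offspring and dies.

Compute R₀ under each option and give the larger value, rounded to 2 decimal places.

31.35

breed at age 3: R₀ = 0.59 × (48 + 0.09 × 57) = 0.59 × 53.1300 = 31.3467
delay to age 4: R₀ = 0.59 × (0.60 × 57) = 0.59 × 34.2000 = 20.1780
Higher: breed at age 3 (31.3467).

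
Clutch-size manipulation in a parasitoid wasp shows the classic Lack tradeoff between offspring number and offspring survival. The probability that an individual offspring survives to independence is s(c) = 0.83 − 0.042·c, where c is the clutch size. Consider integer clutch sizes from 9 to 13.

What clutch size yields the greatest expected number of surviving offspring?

Expected surviving offspring = c × s(c):
  c=9: 9 × 0.452 = 4.068
  c=10: 10 × 0.410 = 4.100
  c=11: 11 × 0.368 = 4.048
  c=12: 12 × 0.326 = 3.912
  c=13: 13 × 0.284 = 3.692
Maximum at c = 10 (4.100 surviving offspring).

10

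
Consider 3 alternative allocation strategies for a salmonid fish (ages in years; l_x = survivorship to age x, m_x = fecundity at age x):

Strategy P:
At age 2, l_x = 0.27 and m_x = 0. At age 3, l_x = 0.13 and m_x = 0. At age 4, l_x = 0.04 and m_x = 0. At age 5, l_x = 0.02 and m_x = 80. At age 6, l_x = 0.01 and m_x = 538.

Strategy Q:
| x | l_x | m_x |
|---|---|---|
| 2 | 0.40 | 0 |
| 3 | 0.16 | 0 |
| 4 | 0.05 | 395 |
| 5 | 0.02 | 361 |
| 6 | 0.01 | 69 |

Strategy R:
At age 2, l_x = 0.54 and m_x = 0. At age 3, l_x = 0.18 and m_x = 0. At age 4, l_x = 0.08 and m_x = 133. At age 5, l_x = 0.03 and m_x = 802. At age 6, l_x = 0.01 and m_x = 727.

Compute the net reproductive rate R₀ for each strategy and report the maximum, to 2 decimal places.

41.97

Strategy P: R₀ = 0.27×0 + 0.13×0 + 0.04×0 + 0.02×80 + 0.01×538 = 6.9800
Strategy Q: R₀ = 0.40×0 + 0.16×0 + 0.05×395 + 0.02×361 + 0.01×69 = 27.6600
Strategy R: R₀ = 0.54×0 + 0.18×0 + 0.08×133 + 0.03×802 + 0.01×727 = 41.9700
Highest R₀: strategy R with 41.9700.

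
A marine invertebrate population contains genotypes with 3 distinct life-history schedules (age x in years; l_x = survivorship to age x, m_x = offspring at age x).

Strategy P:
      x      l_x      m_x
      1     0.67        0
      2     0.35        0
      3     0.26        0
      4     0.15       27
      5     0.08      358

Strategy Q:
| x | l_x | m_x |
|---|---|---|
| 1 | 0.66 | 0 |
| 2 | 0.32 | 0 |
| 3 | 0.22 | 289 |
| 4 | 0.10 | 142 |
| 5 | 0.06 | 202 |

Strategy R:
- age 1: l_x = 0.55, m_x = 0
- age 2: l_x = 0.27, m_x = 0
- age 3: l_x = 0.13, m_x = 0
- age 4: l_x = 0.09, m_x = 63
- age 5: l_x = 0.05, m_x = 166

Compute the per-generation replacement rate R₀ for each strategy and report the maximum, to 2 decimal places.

Strategy P: R₀ = 0.67×0 + 0.35×0 + 0.26×0 + 0.15×27 + 0.08×358 = 32.6900
Strategy Q: R₀ = 0.66×0 + 0.32×0 + 0.22×289 + 0.10×142 + 0.06×202 = 89.9000
Strategy R: R₀ = 0.55×0 + 0.27×0 + 0.13×0 + 0.09×63 + 0.05×166 = 13.9700
Highest R₀: strategy Q with 89.9000.

89.90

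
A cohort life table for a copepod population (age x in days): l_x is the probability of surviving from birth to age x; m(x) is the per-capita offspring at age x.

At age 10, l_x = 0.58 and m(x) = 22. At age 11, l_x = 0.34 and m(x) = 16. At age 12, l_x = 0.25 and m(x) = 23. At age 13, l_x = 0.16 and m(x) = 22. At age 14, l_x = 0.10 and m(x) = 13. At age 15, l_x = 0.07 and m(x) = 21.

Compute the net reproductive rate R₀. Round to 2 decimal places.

R₀ = Σ l_x m(x):
  age 10: 0.58 × 22 = 12.7600
  age 11: 0.34 × 16 = 5.4400
  age 12: 0.25 × 23 = 5.7500
  age 13: 0.16 × 22 = 3.5200
  age 14: 0.10 × 13 = 1.3000
  age 15: 0.07 × 21 = 1.4700
R₀ = 12.7600 + 5.4400 + 5.7500 + 3.5200 + 1.3000 + 1.4700 = 30.2400

30.24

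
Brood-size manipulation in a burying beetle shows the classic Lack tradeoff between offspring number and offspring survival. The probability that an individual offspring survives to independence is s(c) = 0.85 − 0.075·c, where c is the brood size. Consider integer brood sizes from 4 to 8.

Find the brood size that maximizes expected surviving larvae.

6

Expected surviving larvae = c × s(c):
  c=4: 4 × 0.550 = 2.200
  c=5: 5 × 0.475 = 2.375
  c=6: 6 × 0.400 = 2.400
  c=7: 7 × 0.325 = 2.275
  c=8: 8 × 0.250 = 2.000
Maximum at c = 6 (2.400 surviving larvae).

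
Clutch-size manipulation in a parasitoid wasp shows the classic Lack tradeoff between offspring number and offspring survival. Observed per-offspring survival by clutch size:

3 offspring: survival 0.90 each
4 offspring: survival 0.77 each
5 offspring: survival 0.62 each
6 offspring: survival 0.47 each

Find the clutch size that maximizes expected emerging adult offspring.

5

Expected emerging adult offspring = c × s(c):
  c=3: 3 × 0.90 = 2.700
  c=4: 4 × 0.77 = 3.080
  c=5: 5 × 0.62 = 3.100
  c=6: 6 × 0.47 = 2.820
Maximum at c = 5 (3.100 emerging adult offspring).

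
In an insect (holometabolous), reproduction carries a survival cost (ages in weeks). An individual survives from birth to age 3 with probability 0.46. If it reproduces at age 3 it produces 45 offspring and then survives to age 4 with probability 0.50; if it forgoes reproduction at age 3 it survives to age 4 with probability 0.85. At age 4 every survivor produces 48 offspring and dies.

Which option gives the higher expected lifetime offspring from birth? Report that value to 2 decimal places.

31.74

breed at age 3: R₀ = 0.46 × (45 + 0.50 × 48) = 0.46 × 69.0000 = 31.7400
delay to age 4: R₀ = 0.46 × (0.85 × 48) = 0.46 × 40.8000 = 18.7680
Higher: breed at age 3 (31.7400).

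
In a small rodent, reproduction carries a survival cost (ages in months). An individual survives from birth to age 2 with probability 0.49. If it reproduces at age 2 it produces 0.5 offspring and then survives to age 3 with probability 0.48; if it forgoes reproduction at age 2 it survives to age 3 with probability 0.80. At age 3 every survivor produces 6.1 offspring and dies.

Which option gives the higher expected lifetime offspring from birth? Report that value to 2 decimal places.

breed at age 2: R₀ = 0.49 × (0.5 + 0.48 × 6.1) = 0.49 × 3.4280 = 1.6797
delay to age 3: R₀ = 0.49 × (0.80 × 6.1) = 0.49 × 4.8800 = 2.3912
Higher: delay to age 3 (2.3912).

2.39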